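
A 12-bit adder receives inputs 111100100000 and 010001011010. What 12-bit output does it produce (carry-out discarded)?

001101111010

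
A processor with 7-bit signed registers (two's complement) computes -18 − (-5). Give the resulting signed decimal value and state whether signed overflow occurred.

-13; no overflow

-18 → 1101110
-5 → 1111011
Subtract via negate-and-add: invert 1111011 + 1 = 0000101 (i.e. 5).
  1101110
+ 0000101
= 1110011
Result 1110011: MSB = 1 → 115 − 128 = -13.
Addends (after negating the subtrahend) have opposite signs, so signed overflow cannot occur.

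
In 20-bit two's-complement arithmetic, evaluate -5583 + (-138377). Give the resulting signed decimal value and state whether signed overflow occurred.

-143960; no overflow

-5583 → 11111110101000110001
-138377 → 11011110001101110111
  11111110101000110001
+ 11011110001101110111
= 11011100110110101000  (discard carry-out 1)
Result 11011100110110101000: MSB = 1 → 904616 − 1048576 = -143960.
Both addends are negative and so is the stored result: no signed overflow.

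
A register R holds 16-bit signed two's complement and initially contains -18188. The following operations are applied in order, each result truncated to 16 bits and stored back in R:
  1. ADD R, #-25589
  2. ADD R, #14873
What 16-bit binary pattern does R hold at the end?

1000111100011000

Start: R = -18188 = 1011100011110100.
R = -18188 + (-25589) = -43777; wraps to 21759 = 0101010011111111
R = 21759 + 14873 = 36632; wraps to -28904 = 1000111100011000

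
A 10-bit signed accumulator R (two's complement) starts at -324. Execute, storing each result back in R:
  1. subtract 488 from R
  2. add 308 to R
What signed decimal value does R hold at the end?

Start: R = -324 = 1010111100.
R = -324 − 488 = -812; wraps to 212 = 0011010100
R = 212 + 308 = 520; wraps to -504 = 1000001000

-504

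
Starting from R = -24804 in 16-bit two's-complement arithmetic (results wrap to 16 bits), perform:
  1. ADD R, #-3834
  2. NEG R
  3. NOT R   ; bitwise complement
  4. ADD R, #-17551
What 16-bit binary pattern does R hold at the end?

0100101110010010

Start: R = -24804 = 1001111100011100.
R = -24804 + (-3834) = -28638 = 1001000000100010
R = −(-28638) = 28638 = 0110111111011110
R = NOT 0110111111011110 = 1001000000100001 = -28639
R = -28639 + (-17551) = -46190; wraps to 19346 = 0100101110010010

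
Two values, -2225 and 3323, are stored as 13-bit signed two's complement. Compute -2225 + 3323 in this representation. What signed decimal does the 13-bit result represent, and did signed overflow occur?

-2225 → 1011101001111
3323 → 0110011111011
  1011101001111
+ 0110011111011
= 0010001001010  (discard carry-out 1)
Result 0010001001010: MSB = 0 → value 1098.
Addends have opposite signs, so signed overflow cannot occur.

1098; no overflow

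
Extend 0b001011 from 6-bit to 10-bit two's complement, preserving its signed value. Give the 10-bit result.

0000001011

MSB of 001011 is 0; replicate it into the new high bits.
0000|001011 → 0000001011 (still 11).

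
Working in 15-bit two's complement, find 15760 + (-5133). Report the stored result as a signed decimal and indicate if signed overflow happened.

10627; no overflow

15760 → 011110110010000
-5133 → 110101111110011
  011110110010000
+ 110101111110011
= 010100110000011  (discard carry-out 1)
Result 010100110000011: MSB = 0 → value 10627.
Addends have opposite signs, so signed overflow cannot occur.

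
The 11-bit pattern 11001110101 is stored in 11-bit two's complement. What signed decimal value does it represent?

-395

MSB is 1, so the value is negative.
Invert: 00110001010. Add 1: 00110001011 = 395. So the value is −395.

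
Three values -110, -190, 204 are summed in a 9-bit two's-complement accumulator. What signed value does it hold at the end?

-96

-110 + (-190) = -300 → wraps to 212 (011010100)
212 + 204 = 416 → wraps to -96 (110100000)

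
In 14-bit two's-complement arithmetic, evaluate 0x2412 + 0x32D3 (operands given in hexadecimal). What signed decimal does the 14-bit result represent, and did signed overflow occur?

5861; overflow

0x2412 = 10010000010010 = -7150 (signed)
0x32D3 = 11001011010011 = -3373 (signed)
  10010000010010
+ 11001011010011
= 01011011100101  (discard carry-out 1)
Result 01011011100101: MSB = 0 → value 5861.
Both addends are negative but the stored result is non-negative: signed overflow. The true value -7150 + (-3373) = -10523 lies outside [-8192, 8191].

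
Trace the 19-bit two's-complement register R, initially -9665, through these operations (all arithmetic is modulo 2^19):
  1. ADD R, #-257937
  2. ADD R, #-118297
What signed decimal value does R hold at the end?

138389

Start: R = -9665 = 1111101101000111111.
R = -9665 + (-257937) = -267602; wraps to 256686 = 0111110101010101110
R = 256686 + (-118297) = 138389 = 0100001110010010101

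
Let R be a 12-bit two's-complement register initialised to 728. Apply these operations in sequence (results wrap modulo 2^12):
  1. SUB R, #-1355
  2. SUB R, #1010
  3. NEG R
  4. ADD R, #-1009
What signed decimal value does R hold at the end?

Start: R = 728 = 001011011000.
R = 728 − (-1355) = 2083; wraps to -2013 = 100000100011
R = -2013 − 1010 = -3023; wraps to 1073 = 010000110001
R = −(1073) = -1073 = 101111001111
R = -1073 + (-1009) = -2082; wraps to 2014 = 011111011110

2014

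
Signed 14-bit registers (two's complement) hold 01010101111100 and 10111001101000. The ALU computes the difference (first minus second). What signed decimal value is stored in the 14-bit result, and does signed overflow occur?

01010101111100 = 5500 (signed)
10111001101000 = -4504 (signed)
Subtract via negate-and-add: invert 10111001101000 + 1 = 01000110011000 (i.e. 4504).
  01010101111100
+ 01000110011000
= 10011100010100
Result 10011100010100: MSB = 1 → 10004 − 16384 = -6380.
Both addends (after negating the subtrahend) are non-negative but the stored result is negative: signed overflow. The true value 5500 − (-4504) = 10004 lies outside [-8192, 8191].

-6380; overflow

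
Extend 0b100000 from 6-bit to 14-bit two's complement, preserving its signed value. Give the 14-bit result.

11111111100000

MSB of 100000 is 1; replicate it into the new high bits.
11111111|100000 → 11111111100000 (still -32).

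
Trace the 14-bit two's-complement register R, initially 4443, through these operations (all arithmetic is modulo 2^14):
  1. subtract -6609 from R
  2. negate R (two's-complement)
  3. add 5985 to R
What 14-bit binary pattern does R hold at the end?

10110000110101

Start: R = 4443 = 01000101011011.
R = 4443 − (-6609) = 11052; wraps to -5332 = 10101100101100
R = −(-5332) = 5332 = 01010011010100
R = 5332 + 5985 = 11317; wraps to -5067 = 10110000110101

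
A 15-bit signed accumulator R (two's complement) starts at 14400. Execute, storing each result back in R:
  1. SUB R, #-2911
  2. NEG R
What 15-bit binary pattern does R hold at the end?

Start: R = 14400 = 011100001000000.
R = 14400 − (-2911) = 17311; wraps to -15457 = 100001110011111
R = −(-15457) = 15457 = 011110001100001

011110001100001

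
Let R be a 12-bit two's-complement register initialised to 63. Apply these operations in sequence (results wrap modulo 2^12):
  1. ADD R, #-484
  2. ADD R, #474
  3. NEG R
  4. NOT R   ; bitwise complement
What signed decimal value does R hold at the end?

Start: R = 63 = 000000111111.
R = 63 + (-484) = -421 = 111001011011
R = -421 + 474 = 53 = 000000110101
R = −(53) = -53 = 111111001011
R = NOT 111111001011 = 000000110100 = 52

52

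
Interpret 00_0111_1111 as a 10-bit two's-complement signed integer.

127

MSB is 0, so the value is non-negative: 0001111111 = 127.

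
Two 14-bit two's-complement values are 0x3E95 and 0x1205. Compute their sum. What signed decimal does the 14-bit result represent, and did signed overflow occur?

4250; no overflow

0x3E95 = 11111010010101 = -363 (signed)
0x1205 = 01001000000101 = 4613 (signed)
  11111010010101
+ 01001000000101
= 01000010011010  (discard carry-out 1)
Result 01000010011010: MSB = 0 → value 4250.
Addends have opposite signs, so signed overflow cannot occur.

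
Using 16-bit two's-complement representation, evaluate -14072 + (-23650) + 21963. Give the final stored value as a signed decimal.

-14072 + (-23650) = -37722 → wraps to 27814 (0110110010100110)
27814 + 21963 = 49777 → wraps to -15759 (1100001001110001)

-15759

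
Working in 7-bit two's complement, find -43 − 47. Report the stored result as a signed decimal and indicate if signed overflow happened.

38; overflow

-43 → 1010101
47 → 0101111
Subtract via negate-and-add: invert 0101111 + 1 = 1010001 (i.e. -47).
  1010101
+ 1010001
= 0100110  (discard carry-out 1)
Result 0100110: MSB = 0 → value 38.
Both addends (after negating the subtrahend) are negative but the stored result is non-negative: signed overflow. The true value -43 − 47 = -90 lies outside [-64, 63].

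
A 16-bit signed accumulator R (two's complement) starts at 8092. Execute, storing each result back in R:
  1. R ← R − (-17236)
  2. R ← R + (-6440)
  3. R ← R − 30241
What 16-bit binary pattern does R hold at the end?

Start: R = 8092 = 0001111110011100.
R = 8092 − (-17236) = 25328 = 0110001011110000
R = 25328 + (-6440) = 18888 = 0100100111001000
R = 18888 − 30241 = -11353 = 1101001110100111

1101001110100111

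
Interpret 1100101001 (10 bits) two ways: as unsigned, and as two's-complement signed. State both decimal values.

Unsigned: 1100101001 = 809.
Signed: MSB=1 → 809 − 1024 = -215.

unsigned = 809, signed = -215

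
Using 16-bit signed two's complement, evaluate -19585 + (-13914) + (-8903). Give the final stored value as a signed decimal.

23134

-19585 + (-13914) = -33499 → wraps to 32037 (0111110100100101)
32037 + (-8903) = 23134 (0101101001011110)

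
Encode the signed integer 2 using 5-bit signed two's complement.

00010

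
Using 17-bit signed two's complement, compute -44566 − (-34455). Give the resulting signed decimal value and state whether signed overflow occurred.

-44566 → 10101000111101010
-34455 → 10111100101101001
Subtract via negate-and-add: invert 10111100101101001 + 1 = 01000011010010111 (i.e. 34455).
  10101000111101010
+ 01000011010010111
= 11101100010000001
Result 11101100010000001: MSB = 1 → 120961 − 131072 = -10111.
Addends (after negating the subtrahend) have opposite signs, so signed overflow cannot occur.

-10111; no overflow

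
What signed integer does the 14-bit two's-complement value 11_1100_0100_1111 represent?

MSB is 1, so the value is negative.
Invert: 00001110110000. Add 1: 00001110110001 = 945. So the value is −945.

-945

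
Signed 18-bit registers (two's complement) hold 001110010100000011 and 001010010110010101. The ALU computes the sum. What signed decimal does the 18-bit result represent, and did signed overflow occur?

001110010100000011 = 58627 (signed)
001010010110010101 = 42389 (signed)
  001110010100000011
+ 001010010110010101
= 011000101010011000
Result 011000101010011000: MSB = 0 → value 101016.
Both addends are non-negative and so is the stored result: no signed overflow.

101016; no overflow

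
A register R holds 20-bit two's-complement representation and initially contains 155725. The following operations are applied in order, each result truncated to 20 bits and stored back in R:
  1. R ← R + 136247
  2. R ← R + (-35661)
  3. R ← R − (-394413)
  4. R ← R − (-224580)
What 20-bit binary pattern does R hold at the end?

11010101101100101000

Start: R = 155725 = 00100110000001001101.
R = 155725 + 136247 = 291972 = 01000111010010000100
R = 291972 + (-35661) = 256311 = 00111110100100110111
R = 256311 − (-394413) = 650724; wraps to -397852 = 10011110110111100100
R = -397852 − (-224580) = -173272 = 11010101101100101000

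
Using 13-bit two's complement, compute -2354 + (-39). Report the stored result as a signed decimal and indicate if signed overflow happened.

-2354 → 1011011001110
-39 → 1111111011001
  1011011001110
+ 1111111011001
= 1011010100111  (discard carry-out 1)
Result 1011010100111: MSB = 1 → 5799 − 8192 = -2393.
Both addends are negative and so is the stored result: no signed overflow.

-2393; no overflow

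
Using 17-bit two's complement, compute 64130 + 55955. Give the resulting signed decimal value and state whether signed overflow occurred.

-10987; overflow

64130 → 01111101010000010
55955 → 01101101010010011
  01111101010000010
+ 01101101010010011
= 11101010100010101
Result 11101010100010101: MSB = 1 → 120085 − 131072 = -10987.
Both addends are non-negative but the stored result is negative: signed overflow. The true value 64130 + 55955 = 120085 lies outside [-65536, 65535].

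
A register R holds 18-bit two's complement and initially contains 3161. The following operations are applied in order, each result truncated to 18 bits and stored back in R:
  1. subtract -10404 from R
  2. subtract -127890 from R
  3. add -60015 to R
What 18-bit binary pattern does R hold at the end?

Start: R = 3161 = 000000110001011001.
R = 3161 − (-10404) = 13565 = 000011010011111101
R = 13565 − (-127890) = 141455; wraps to -120689 = 100010100010001111
R = -120689 + (-60015) = -180704; wraps to 81440 = 010011111000100000

010011111000100000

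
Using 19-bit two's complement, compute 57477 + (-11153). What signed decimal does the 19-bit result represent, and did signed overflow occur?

46324; no overflow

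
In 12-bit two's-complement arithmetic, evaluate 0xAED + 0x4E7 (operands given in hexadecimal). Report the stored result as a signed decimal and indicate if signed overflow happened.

-44; no overflow

0xAED = 101011101101 = -1299 (signed)
0x4E7 = 010011100111 = 1255 (signed)
  101011101101
+ 010011100111
= 111111010100
Result 111111010100: MSB = 1 → 4052 − 4096 = -44.
Addends have opposite signs, so signed overflow cannot occur.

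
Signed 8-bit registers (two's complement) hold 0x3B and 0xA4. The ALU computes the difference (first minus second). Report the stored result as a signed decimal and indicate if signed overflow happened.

-105; overflow

0x3B = 00111011 = 59 (signed)
0xA4 = 10100100 = -92 (signed)
Subtract via negate-and-add: invert 10100100 + 1 = 01011100 (i.e. 92).
  00111011
+ 01011100
= 10010111
Result 10010111: MSB = 1 → 151 − 256 = -105.
Both addends (after negating the subtrahend) are non-negative but the stored result is negative: signed overflow. The true value 59 − (-92) = 151 lies outside [-128, 127].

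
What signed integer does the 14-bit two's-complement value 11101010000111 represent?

-1401

MSB is 1, so the value is negative.
Unsigned reading: 14983. Subtract 2^14 = 16384: 14983 − 16384 = -1401.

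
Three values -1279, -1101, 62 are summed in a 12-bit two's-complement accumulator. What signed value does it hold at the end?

1778

-1279 + (-1101) = -2380 → wraps to 1716 (011010110100)
1716 + 62 = 1778 (011011110010)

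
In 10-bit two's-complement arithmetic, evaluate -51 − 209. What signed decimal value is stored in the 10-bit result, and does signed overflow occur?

-260; no overflow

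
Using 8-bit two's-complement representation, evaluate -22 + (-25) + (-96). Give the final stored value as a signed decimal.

113

-22 + (-25) = -47 (11010001)
-47 + (-96) = -143 → wraps to 113 (01110001)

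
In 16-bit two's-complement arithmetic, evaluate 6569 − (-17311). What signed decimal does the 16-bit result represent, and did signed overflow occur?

23880; no overflow

6569 → 0001100110101001
-17311 → 1011110001100001
Subtract via negate-and-add: invert 1011110001100001 + 1 = 0100001110011111 (i.e. 17311).
  0001100110101001
+ 0100001110011111
= 0101110101001000
Result 0101110101001000: MSB = 0 → value 23880.
Both addends (after negating the subtrahend) are non-negative and so is the stored result: no signed overflow.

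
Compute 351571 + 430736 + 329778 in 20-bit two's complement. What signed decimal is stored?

351571 + 430736 = 782307 → wraps to -266269 (10111110111111100011)
-266269 + 329778 = 63509 (00001111100000010101)

63509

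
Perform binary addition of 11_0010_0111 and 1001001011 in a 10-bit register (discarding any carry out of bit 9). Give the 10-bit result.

0101110010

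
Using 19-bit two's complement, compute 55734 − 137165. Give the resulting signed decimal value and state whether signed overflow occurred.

55734 → 0001101100110110110
137165 → 0100001011111001101
Subtract via negate-and-add: invert 0100001011111001101 + 1 = 1011110100000110011 (i.e. -137165).
  0001101100110110110
+ 1011110100000110011
= 1101100000111101001
Result 1101100000111101001: MSB = 1 → 442857 − 524288 = -81431.
Addends (after negating the subtrahend) have opposite signs, so signed overflow cannot occur.

-81431; no overflow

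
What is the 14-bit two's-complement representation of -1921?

|-1921| = 1921 = 00011110000001 in 14 bits.
Invert the bits: 11100001111110. Add 1: 11100001111111.
Check: 11100001111111 reads as 14463 − 16384 = -1921.

11100001111111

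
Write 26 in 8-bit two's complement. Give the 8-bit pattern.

00011010

26 is non-negative, so write it directly in 8 bits: 00011010.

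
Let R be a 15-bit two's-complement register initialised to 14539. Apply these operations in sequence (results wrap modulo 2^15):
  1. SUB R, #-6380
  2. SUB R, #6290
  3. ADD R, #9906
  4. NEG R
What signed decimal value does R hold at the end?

Start: R = 14539 = 011100011001011.
R = 14539 − (-6380) = 20919; wraps to -11849 = 101000110110111
R = -11849 − 6290 = -18139; wraps to 14629 = 011100100100101
R = 14629 + 9906 = 24535; wraps to -8233 = 101111111010111
R = −(-8233) = 8233 = 010000000101001

8233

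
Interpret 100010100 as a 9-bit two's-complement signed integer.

-236

MSB is 1, so the value is negative.
Unsigned reading: 276. Subtract 2^9 = 512: 276 − 512 = -236.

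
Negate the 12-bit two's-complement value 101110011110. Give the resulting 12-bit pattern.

Invert: 010001100001. Add 1: 010001100010.
Check: 101110011110 = -1122, 010001100010 = 1122.

010001100010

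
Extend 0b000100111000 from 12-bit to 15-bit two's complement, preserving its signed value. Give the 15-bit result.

000000100111000

MSB of 000100111000 is 0; replicate it into the new high bits.
000|000100111000 → 000000100111000 (still 312).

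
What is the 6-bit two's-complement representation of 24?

011000

24 is non-negative, so write it directly in 6 bits: 011000.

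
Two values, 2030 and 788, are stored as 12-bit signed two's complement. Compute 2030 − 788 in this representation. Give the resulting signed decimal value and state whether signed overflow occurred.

1242; no overflow

2030 → 011111101110
788 → 001100010100
Subtract via negate-and-add: invert 001100010100 + 1 = 110011101100 (i.e. -788).
  011111101110
+ 110011101100
= 010011011010  (discard carry-out 1)
Result 010011011010: MSB = 0 → value 1242.
Addends (after negating the subtrahend) have opposite signs, so signed overflow cannot occur.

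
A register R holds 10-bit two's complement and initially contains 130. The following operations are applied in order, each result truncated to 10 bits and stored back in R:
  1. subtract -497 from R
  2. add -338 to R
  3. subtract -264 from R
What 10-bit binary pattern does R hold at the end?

Start: R = 130 = 0010000010.
R = 130 − (-497) = 627; wraps to -397 = 1001110011
R = -397 + (-338) = -735; wraps to 289 = 0100100001
R = 289 − (-264) = 553; wraps to -471 = 1000101001

1000101001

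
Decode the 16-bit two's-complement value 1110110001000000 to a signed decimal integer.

-5056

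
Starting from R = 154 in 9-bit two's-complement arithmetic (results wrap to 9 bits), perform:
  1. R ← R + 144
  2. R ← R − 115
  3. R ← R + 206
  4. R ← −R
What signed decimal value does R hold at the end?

Start: R = 154 = 010011010.
R = 154 + 144 = 298; wraps to -214 = 100101010
R = -214 − 115 = -329; wraps to 183 = 010110111
R = 183 + 206 = 389; wraps to -123 = 110000101
R = −(-123) = 123 = 001111011

123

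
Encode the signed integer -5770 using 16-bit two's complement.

1110100101110110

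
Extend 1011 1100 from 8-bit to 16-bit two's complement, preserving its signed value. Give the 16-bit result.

1111111110111100

MSB of 10111100 is 1; replicate it into the new high bits.
11111111|10111100 → 1111111110111100 (still -68).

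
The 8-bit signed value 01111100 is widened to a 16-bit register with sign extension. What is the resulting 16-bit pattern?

0000000001111100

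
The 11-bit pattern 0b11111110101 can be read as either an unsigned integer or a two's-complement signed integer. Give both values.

Unsigned: 11111110101 = 2037.
Signed: MSB=1 → 2037 − 2048 = -11.

unsigned = 2037, signed = -11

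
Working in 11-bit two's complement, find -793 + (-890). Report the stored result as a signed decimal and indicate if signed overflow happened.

365; overflow

-793 → 10011100111
-890 → 10010000110
  10011100111
+ 10010000110
= 00101101101  (discard carry-out 1)
Result 00101101101: MSB = 0 → value 365.
Both addends are negative but the stored result is non-negative: signed overflow. The true value -793 + (-890) = -1683 lies outside [-1024, 1023].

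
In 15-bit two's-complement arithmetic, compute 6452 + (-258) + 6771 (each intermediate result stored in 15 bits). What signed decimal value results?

12965

6452 + (-258) = 6194 (001100000110010)
6194 + 6771 = 12965 (011001010100101)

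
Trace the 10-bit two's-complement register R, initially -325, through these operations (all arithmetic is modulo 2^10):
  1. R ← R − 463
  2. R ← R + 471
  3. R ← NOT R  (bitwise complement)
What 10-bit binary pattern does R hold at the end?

0100111100

Start: R = -325 = 1010111011.
R = -325 − 463 = -788; wraps to 236 = 0011101100
R = 236 + 471 = 707; wraps to -317 = 1011000011
R = NOT 1011000011 = 0100111100 = 316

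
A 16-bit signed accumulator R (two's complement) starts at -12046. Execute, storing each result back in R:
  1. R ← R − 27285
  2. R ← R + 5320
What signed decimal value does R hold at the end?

31525

Start: R = -12046 = 1101000011110010.
R = -12046 − 27285 = -39331; wraps to 26205 = 0110011001011101
R = 26205 + 5320 = 31525 = 0111101100100101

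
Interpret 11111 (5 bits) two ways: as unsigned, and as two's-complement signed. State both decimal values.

unsigned = 31, signed = -1

Unsigned: 11111 = 31.
Signed: MSB=1 → 31 − 32 = -1.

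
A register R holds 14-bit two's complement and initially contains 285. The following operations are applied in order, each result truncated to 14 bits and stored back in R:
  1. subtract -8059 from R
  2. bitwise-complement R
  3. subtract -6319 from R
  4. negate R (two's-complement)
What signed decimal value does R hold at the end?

Start: R = 285 = 00000100011101.
R = 285 − (-8059) = 8344; wraps to -8040 = 10000010011000
R = NOT 10000010011000 = 01111101100111 = 8039
R = 8039 − (-6319) = 14358; wraps to -2026 = 11100000010110
R = −(-2026) = 2026 = 00011111101010

2026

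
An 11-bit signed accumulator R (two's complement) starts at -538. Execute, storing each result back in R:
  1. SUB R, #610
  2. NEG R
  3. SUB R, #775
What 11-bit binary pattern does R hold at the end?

Start: R = -538 = 10111100110.
R = -538 − 610 = -1148; wraps to 900 = 01110000100
R = −(900) = -900 = 10001111100
R = -900 − 775 = -1675; wraps to 373 = 00101110101

00101110101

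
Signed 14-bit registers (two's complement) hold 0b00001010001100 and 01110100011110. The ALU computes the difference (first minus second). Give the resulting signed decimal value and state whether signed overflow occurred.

-6802; no overflow

0b00001010001100 → 00001010001100 = 652 (signed)
01110100011110 = 7454 (signed)
Subtract via negate-and-add: invert 01110100011110 + 1 = 10001011100010 (i.e. -7454).
  00001010001100
+ 10001011100010
= 10010101101110
Result 10010101101110: MSB = 1 → 9582 − 16384 = -6802.
Addends (after negating the subtrahend) have opposite signs, so signed overflow cannot occur.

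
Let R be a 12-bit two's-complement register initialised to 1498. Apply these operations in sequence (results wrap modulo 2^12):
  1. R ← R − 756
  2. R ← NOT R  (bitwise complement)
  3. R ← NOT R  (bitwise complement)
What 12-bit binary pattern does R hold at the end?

001011100110

Start: R = 1498 = 010111011010.
R = 1498 − 756 = 742 = 001011100110
R = NOT 001011100110 = 110100011001 = -743
R = NOT 110100011001 = 001011100110 = 742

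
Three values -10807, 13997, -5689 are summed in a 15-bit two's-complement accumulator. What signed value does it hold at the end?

-2499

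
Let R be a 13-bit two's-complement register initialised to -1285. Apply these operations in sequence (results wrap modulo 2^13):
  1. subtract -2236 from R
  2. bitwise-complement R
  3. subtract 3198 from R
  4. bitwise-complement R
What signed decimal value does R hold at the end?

-4043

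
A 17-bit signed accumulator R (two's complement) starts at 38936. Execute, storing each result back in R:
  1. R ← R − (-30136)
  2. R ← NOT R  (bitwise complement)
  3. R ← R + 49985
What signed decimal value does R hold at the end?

-19088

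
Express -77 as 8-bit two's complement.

10110011

|-77| = 77 = 01001101 in 8 bits.
Invert the bits: 10110010. Add 1: 10110011.
Check: 10110011 reads as 179 − 256 = -77.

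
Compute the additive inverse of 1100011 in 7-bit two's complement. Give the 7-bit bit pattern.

0011101

Invert: 0011100. Add 1: 0011101.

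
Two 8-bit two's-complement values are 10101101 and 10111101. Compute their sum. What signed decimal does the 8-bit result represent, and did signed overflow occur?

106; overflow

10101101 = -83 (signed)
10111101 = -67 (signed)
  10101101
+ 10111101
= 01101010  (discard carry-out 1)
Result 01101010: MSB = 0 → value 106.
Both addends are negative but the stored result is non-negative: signed overflow. The true value -83 + (-67) = -150 lies outside [-128, 127].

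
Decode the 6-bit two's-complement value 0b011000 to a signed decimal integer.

MSB is 0, so the value is non-negative: 011000 = 24.

24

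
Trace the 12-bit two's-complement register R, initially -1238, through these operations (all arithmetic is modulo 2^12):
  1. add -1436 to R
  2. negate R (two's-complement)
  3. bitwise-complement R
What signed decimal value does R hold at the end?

Start: R = -1238 = 101100101010.
R = -1238 + (-1436) = -2674; wraps to 1422 = 010110001110
R = −(1422) = -1422 = 101001110010
R = NOT 101001110010 = 010110001101 = 1421

1421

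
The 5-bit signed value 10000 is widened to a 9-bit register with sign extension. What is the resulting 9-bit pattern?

MSB of 10000 is 1; replicate it into the new high bits.
1111|10000 → 111110000 (still -16).

111110000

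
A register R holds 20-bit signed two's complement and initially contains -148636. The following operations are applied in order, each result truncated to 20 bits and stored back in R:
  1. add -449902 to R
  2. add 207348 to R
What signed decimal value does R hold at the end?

-391190

Start: R = -148636 = 11011011101101100100.
R = -148636 + (-449902) = -598538; wraps to 450038 = 01101101110111110110
R = 450038 + 207348 = 657386; wraps to -391190 = 10100000011111101010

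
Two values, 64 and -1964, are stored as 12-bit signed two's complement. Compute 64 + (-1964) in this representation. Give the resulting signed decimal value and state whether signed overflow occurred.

64 → 000001000000
-1964 → 100001010100
  000001000000
+ 100001010100
= 100010010100
Result 100010010100: MSB = 1 → 2196 − 4096 = -1900.
Addends have opposite signs, so signed overflow cannot occur.

-1900; no overflow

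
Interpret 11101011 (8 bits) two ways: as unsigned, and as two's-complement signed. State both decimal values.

Unsigned: 11101011 = 235.
Signed: MSB=1 → 235 − 256 = -21.

unsigned = 235, signed = -21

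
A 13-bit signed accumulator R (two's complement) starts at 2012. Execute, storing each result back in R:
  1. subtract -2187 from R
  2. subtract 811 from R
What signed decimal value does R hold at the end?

3388

Start: R = 2012 = 0011111011100.
R = 2012 − (-2187) = 4199; wraps to -3993 = 1000001100111
R = -3993 − 811 = -4804; wraps to 3388 = 0110100111100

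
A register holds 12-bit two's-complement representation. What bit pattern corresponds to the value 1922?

011110000010

1922 is non-negative, so write it directly in 12 bits: 011110000010.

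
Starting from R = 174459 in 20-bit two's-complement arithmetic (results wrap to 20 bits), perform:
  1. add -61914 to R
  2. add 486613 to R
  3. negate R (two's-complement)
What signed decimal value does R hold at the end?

449418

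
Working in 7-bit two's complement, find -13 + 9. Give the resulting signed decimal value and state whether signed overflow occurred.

-13 → 1110011
9 → 0001001
  1110011
+ 0001001
= 1111100
Result 1111100: MSB = 1 → 124 − 128 = -4.
Addends have opposite signs, so signed overflow cannot occur.

-4; no overflow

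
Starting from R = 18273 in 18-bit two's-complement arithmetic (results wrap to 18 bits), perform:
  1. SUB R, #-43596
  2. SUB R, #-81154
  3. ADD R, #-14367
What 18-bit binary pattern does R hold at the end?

011111011010010000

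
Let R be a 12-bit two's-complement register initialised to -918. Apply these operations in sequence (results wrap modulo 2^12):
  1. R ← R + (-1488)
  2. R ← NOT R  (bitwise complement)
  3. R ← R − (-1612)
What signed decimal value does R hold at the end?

-79

Start: R = -918 = 110001101010.
R = -918 + (-1488) = -2406; wraps to 1690 = 011010011010
R = NOT 011010011010 = 100101100101 = -1691
R = -1691 − (-1612) = -79 = 111110110001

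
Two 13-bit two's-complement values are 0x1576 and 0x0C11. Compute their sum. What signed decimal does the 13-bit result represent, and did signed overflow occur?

0x1576 = 1010101110110 = -2698 (signed)
0x0C11 = 0110000010001 = 3089 (signed)
  1010101110110
+ 0110000010001
= 0000110000111  (discard carry-out 1)
Result 0000110000111: MSB = 0 → value 391.
Addends have opposite signs, so signed overflow cannot occur.

391; no overflow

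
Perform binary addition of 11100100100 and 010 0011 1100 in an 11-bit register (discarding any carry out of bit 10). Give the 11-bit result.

  11100100100
+ 01000111100
= 00101100000  (discard carry-out 1)

00101100000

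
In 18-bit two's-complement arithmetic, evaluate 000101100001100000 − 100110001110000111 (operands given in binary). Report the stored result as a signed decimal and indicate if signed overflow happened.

000101100001100000 = 22624 (signed)
100110001110000111 = -105593 (signed)
Subtract via negate-and-add: invert 100110001110000111 + 1 = 011001110001111001 (i.e. 105593).
  000101100001100000
+ 011001110001111001
= 011111010011011001
Result 011111010011011001: MSB = 0 → value 128217.
Both addends (after negating the subtrahend) are non-negative and so is the stored result: no signed overflow.

128217; no overflow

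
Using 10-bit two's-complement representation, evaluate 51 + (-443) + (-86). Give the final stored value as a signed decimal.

51 + (-443) = -392 (1001111000)
-392 + (-86) = -478 (1000100010)

-478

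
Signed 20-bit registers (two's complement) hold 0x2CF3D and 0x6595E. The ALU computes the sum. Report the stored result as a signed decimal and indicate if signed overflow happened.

-448357; overflow

0x2CF3D = 00101100111100111101 = 184125 (signed)
0x6595E = 01100101100101011110 = 416094 (signed)
  00101100111100111101
+ 01100101100101011110
= 10010010100010011011
Result 10010010100010011011: MSB = 1 → 600219 − 1048576 = -448357.
Both addends are non-negative but the stored result is negative: signed overflow. The true value 184125 + 416094 = 600219 lies outside [-524288, 524287].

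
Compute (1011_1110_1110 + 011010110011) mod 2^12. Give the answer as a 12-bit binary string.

  101111101110
+ 011010110011
= 001010100001  (discard carry-out 1)

001010100001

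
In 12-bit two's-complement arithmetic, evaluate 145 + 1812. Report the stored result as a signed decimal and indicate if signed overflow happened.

145 → 000010010001
1812 → 011100010100
  000010010001
+ 011100010100
= 011110100101
Result 011110100101: MSB = 0 → value 1957.
Both addends are non-negative and so is the stored result: no signed overflow.

1957; no overflow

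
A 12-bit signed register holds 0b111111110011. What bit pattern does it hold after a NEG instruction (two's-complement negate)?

Invert: 000000001100. Add 1: 000000001101.

000000001101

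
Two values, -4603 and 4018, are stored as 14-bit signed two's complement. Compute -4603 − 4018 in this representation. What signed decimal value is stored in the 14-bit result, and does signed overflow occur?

7763; overflow

-4603 → 10111000000101
4018 → 00111110110010
Subtract via negate-and-add: invert 00111110110010 + 1 = 11000001001110 (i.e. -4018).
  10111000000101
+ 11000001001110
= 01111001010011  (discard carry-out 1)
Result 01111001010011: MSB = 0 → value 7763.
Both addends (after negating the subtrahend) are negative but the stored result is non-negative: signed overflow. The true value -4603 − 4018 = -8621 lies outside [-8192, 8191].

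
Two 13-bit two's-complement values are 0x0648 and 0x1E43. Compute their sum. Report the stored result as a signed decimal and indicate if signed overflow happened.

1163; no overflow

0x0648 = 0011001001000 = 1608 (signed)
0x1E43 = 1111001000011 = -445 (signed)
  0011001001000
+ 1111001000011
= 0010010001011  (discard carry-out 1)
Result 0010010001011: MSB = 0 → value 1163.
Addends have opposite signs, so signed overflow cannot occur.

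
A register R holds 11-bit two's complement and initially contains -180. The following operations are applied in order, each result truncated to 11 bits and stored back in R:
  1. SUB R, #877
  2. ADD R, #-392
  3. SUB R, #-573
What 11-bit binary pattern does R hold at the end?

Start: R = -180 = 11101001100.
R = -180 − 877 = -1057; wraps to 991 = 01111011111
R = 991 + (-392) = 599 = 01001010111
R = 599 − (-573) = 1172; wraps to -876 = 10010010100

10010010100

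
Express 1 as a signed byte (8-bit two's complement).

00000001

1 is non-negative, so write it directly in 8 bits: 00000001.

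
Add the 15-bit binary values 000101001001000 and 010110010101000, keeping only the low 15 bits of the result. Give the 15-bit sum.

011011011110000

  000101001001000
+ 010110010101000
= 011011011110000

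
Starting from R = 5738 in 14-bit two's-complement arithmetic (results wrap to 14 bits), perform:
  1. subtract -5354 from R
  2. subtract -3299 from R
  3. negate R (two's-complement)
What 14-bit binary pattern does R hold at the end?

Start: R = 5738 = 01011001101010.
R = 5738 − (-5354) = 11092; wraps to -5292 = 10101101010100
R = -5292 − (-3299) = -1993 = 11100000110111
R = −(-1993) = 1993 = 00011111001001

00011111001001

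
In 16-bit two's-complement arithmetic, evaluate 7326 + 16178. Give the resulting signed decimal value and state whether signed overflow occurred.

7326 → 0001110010011110
16178 → 0011111100110010
  0001110010011110
+ 0011111100110010
= 0101101111010000
Result 0101101111010000: MSB = 0 → value 23504.
Both addends are non-negative and so is the stored result: no signed overflow.

23504; no overflow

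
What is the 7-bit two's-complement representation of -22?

|-22| = 22 = 0010110 in 7 bits.
Invert the bits: 1101001. Add 1: 1101010.

1101010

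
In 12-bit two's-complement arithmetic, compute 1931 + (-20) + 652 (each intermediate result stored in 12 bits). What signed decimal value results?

-1533

1931 + (-20) = 1911 (011101110111)
1911 + 652 = 2563 → wraps to -1533 (101000000011)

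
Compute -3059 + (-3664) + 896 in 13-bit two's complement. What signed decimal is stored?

-3059 + (-3664) = -6723 → wraps to 1469 (0010110111101)
1469 + 896 = 2365 (0100100111101)

2365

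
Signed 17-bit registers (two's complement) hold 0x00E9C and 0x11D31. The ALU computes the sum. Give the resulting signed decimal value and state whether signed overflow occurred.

0x00E9C = 00000111010011100 = 3740 (signed)
0x11D31 = 10001110100110001 = -58063 (signed)
  00000111010011100
+ 10001110100110001
= 10010101111001101
Result 10010101111001101: MSB = 1 → 76749 − 131072 = -54323.
Addends have opposite signs, so signed overflow cannot occur.

-54323; no overflow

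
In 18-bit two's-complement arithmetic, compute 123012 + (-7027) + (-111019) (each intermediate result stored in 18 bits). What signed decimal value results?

123012 + (-7027) = 115985 (011100010100010001)
115985 + (-111019) = 4966 (000001001101100110)

4966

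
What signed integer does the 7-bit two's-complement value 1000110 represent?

MSB is 1, so the value is negative.
Invert: 0111001. Add 1: 0111010 = 58. So the value is −58.

-58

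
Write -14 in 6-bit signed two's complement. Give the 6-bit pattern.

|-14| = 14 = 001110 in 6 bits.
Invert the bits: 110001. Add 1: 110010.

110010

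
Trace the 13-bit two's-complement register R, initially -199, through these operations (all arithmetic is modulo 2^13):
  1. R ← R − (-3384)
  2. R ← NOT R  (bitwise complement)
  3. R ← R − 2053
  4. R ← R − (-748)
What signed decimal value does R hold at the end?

Start: R = -199 = 1111100111001.
R = -199 − (-3384) = 3185 = 0110001110001
R = NOT 0110001110001 = 1001110001110 = -3186
R = -3186 − 2053 = -5239; wraps to 2953 = 0101110001001
R = 2953 − (-748) = 3701 = 0111001110101

3701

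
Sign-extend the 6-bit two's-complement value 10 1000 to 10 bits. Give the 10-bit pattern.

1111101000

MSB of 101000 is 1; replicate it into the new high bits.
1111|101000 → 1111101000 (still -24).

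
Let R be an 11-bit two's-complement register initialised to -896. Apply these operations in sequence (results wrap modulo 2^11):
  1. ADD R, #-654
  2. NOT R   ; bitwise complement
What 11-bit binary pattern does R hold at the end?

11000001101

Start: R = -896 = 10010000000.
R = -896 + (-654) = -1550; wraps to 498 = 00111110010
R = NOT 00111110010 = 11000001101 = -499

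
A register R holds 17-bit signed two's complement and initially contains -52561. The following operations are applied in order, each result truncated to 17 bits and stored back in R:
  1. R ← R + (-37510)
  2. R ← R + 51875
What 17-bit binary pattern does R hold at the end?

10110101011001100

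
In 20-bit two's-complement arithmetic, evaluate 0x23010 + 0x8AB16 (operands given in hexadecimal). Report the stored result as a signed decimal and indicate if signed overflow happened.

0x23010 = 00100011000000010000 = 143376 (signed)
0x8AB16 = 10001010101100010110 = -480490 (signed)
  00100011000000010000
+ 10001010101100010110
= 10101101101100100110
Result 10101101101100100110: MSB = 1 → 711462 − 1048576 = -337114.
Addends have opposite signs, so signed overflow cannot occur.

-337114; no overflow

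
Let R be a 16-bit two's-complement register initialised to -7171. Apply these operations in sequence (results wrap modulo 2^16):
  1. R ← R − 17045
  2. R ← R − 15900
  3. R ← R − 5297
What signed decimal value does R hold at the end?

Start: R = -7171 = 1110001111111101.
R = -7171 − 17045 = -24216 = 1010000101101000
R = -24216 − 15900 = -40116; wraps to 25420 = 0110001101001100
R = 25420 − 5297 = 20123 = 0100111010011011

20123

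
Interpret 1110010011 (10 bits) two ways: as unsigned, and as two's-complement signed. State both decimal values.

unsigned = 915, signed = -109

Unsigned: 1110010011 = 915.
Signed: MSB=1 → 915 − 1024 = -109.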